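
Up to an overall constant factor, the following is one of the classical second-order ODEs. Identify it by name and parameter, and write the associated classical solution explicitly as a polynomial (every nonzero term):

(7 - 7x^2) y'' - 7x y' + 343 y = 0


All three coefficients share the factor 7; dividing through by 7 gives  (1 - x^2) y'' - x y' + 49 y = 0.
This matches the Chebyshev equation (1 - x^2) y'' - x y' + n^2 y = 0 (note the -x y' term, not -2x y') with n^2 = 49, so n = 7; the polynomial solution is T_7(x).
With y = sum_k a_k x^k, matching x^k gives (k+2)(k+1) a_{k+2} = (k^2 - n^2) a_k = (k - 7)(k + 7) a_k. The right side vanishes at k = 7, so the series with the parity of 7 terminates at degree 7.
Standard normalization: leading coefficient of T_n is 2^(n-1), so a_7 = 2^6 = 64. Work downward with a_k = (k+1)(k+2) a_{k+2} / ((k - 7)(k + 7)):
  a_5 = (6)(7)(64) / ((5 - 7)(5 + 7)) = 2688/(-24) = -112
  a_3 = (4)(5)(-112) / ((3 - 7)(3 + 7)) = -2240/(-40) = 56
  a_1 = (2)(3)(56) / ((1 - 7)(1 + 7)) = 336/(-48) = -7
Hence T_7(x) = 64 x^7 - 112 x^5 + 56 x^3 - 7 x.

T_7(x); series = 64 x^7 - 112 x^5 + 56 x^3 - 7 x


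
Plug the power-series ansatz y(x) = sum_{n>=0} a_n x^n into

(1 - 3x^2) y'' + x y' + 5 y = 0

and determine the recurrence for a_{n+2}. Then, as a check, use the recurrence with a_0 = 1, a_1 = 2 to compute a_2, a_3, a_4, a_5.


Substitute y = sum_n a_n x^n.
(1 - 3 x^2) y'' contributes (n+2)(n+1) a_{n+2} - 3 n(n-1) a_n at x^n.
x y'(x) contributes n a_n at x^n.
5 y(x) contributes 5 a_n at x^n.
Matching x^n: (n+2)(n+1) a_{n+2} + (-3 n(n-1) + n + 5) a_n = 0.
Thus a_{n+2} = (3 n(n-1) - n - 5) / ((n+1)(n+2)) * a_n.

Check with a_0 = 1, a_1 = 2 (apply the recurrence for n = 0, 1, 2, 3): a_0 = 1, a_1 = 2, a_2 = -5/2, a_3 = -2, a_4 = 5/24, a_5 = -1.

a_(n+2) = (3 n(n-1) - n - 5) / ((n+1)(n+2)) * a_n; check: a_0 = 1, a_1 = 2, a_2 = -5/2, a_3 = -2, a_4 = 5/24, a_5 = -1


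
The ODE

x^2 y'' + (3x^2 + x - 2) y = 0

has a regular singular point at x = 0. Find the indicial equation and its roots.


Divide by x^2 to reach normal form y'' + P_1(x) y' + P_2(x) y = 0 with P_1(x) = 0 and P_2(x) = 3 + 1/x - 2/x^2.
x = 0 is a singular point because the y-coefficient 3 + 1/x - 2/x^2 has a pole at x = 0.
It is a regular singular point because x P_1(x) = p(x) = 0 and x^2 P_2(x) = q(x) = 3x^2 + x - 2 are polynomials, hence analytic at x = 0.
p(0) = 0,  q(0) = -2.
Indicial equation: r(r-1) + p(0) r + q(0) = 0, i.e. r^2 + (p(0) - 1) r + q(0) = 0, i.e. r^2 - 1 r - 2 = 0.
Discriminant: (-1)^2 - 4(-2) = 9, so r = (1 ± 3)/2.
Solving: r_1 = 2, r_2 = -1.

indicial: r^2 - 1 r - 2 = 0; roots r_1 = 2, r_2 = -1


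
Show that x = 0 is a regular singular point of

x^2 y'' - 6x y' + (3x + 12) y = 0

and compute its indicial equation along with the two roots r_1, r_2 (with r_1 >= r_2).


Divide by x^2 to reach normal form y'' + P_1(x) y' + P_2(x) y = 0 with P_1(x) = -6/x and P_2(x) = 3/x + 12/x^2.
x = 0 is a singular point because the y'-coefficient -6/x has a pole at x = 0 and the y-coefficient 3/x + 12/x^2 has a pole at x = 0.
It is a regular singular point because x P_1(x) = p(x) = -6 and x^2 P_2(x) = q(x) = 3x + 12 are polynomials, hence analytic at x = 0.
p(0) = -6,  q(0) = 12.
Indicial equation: r(r-1) + p(0) r + q(0) = 0, i.e. r^2 + (p(0) - 1) r + q(0) = 0, i.e. r^2 - 7 r + 12 = 0.
Discriminant: (-7)^2 - 4(12) = 1, so r = (7 ± 1)/2.
Solving: r_1 = 4, r_2 = 3.

indicial: r^2 - 7 r + 12 = 0; roots r_1 = 4, r_2 = 3


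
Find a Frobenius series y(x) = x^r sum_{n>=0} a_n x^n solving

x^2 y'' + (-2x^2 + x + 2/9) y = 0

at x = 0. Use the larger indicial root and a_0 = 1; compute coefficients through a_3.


Write in Frobenius form y'' + (p(x)/x) y' + (q(x)/x^2) y = 0:
  p(x) = 0,  q(x) = -2x^2 + x + 2/9.
Indicial equation: r(r-1) + (0) r + (2/9) = 0 -> roots r_1 = 2/3, r_2 = 1/3.
Take r = r_1 = 2/3. Let y(x) = x^r sum_{n>=0} a_n x^n with a_0 = 1.
Substitute y = x^r sum a_n x^n and match x^{r+n}. The recurrence is
  D(n) a_n + 1 a_{n-1} - 2 a_{n-2} = 0,  where D(n) = (r+n)(r+n-1) + (0)(r+n) + (2/9).
  a_n = [-1 a_{n-1} + 2 a_{n-2}] / D(n).
Since the indicial polynomial factors as (r - r_1)(r - r_2), D(n) = (r_1 + n - r_1)(r_1 + n - r_2) = n(n + 1/3).
Evaluating step by step (a_0 = 1):
  n = 1: D(1) = 1(1 + 1/3) = 4/3; numerator = -1(1) = -1; a_1 = (-1)/(4/3) = -3/4
  n = 2: D(2) = 2(2 + 1/3) = 14/3; numerator = -1(-3/4) + 2(1) = 11/4; a_2 = (11/4)/(14/3) = 33/56
  n = 3: D(3) = 3(3 + 1/3) = 10; numerator = -1(33/56) + 2(-3/4) = -117/56; a_3 = (-117/56)/(10) = -117/560

r = 2/3; a_0 = 1; a_1 = -3/4; a_2 = 33/56; a_3 = -117/560


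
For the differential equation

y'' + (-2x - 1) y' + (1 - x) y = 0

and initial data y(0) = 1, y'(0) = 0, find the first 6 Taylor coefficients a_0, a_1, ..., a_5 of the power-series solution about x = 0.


Ansatz: y(x) = sum_{n>=0} a_n x^n, so y'(x) = sum_{n>=1} n a_n x^(n-1) and y''(x) = sum_{n>=2} n(n-1) a_n x^(n-2).
Substitute into P(x) y'' + Q(x) y' + R(x) y = 0 with P(x) = 1, Q(x) = -2x - 1, R(x) = 1 - x, and match powers of x.
Initial conditions: a_0 = 1, a_1 = 0.
Setting the coefficient of each power of x to zero and solving order by order (substituting the coefficients already found):
  x^0: 2 a_2 - a_1 + a_0 = 0  ->  2 a_2 = a_1 - a_0 = -1  ->  a_2 = -1/2
  x^1: 6 a_3 - 2 a_2 - a_1 - a_0 = 0  ->  6 a_3 = 2 a_2 + a_1 + a_0 = 0  ->  a_3 = 0
  x^2: 12 a_4 - 3 a_3 - 3 a_2 - a_1 = 0  ->  12 a_4 = 3 a_3 + 3 a_2 + a_1 = -3/2  ->  a_4 = -1/8
  x^3: 20 a_5 - 4 a_4 - 5 a_3 - a_2 = 0  ->  20 a_5 = 4 a_4 + 5 a_3 + a_2 = -1  ->  a_5 = -1/20
Truncated series: y(x) = 1 - (1/2) x^2 - (1/8) x^4 - (1/20) x^5 + O(x^6).

a_0 = 1; a_1 = 0; a_2 = -1/2; a_3 = 0; a_4 = -1/8; a_5 = -1/20


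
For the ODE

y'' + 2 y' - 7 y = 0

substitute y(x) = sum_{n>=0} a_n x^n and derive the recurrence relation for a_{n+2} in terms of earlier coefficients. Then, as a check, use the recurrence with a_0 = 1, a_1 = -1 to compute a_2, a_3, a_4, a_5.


Substitute y = sum_n a_n x^n.
y''(x) has coefficient (n+2)(n+1) a_{n+2} at x^n;
2 y'(x) has coefficient 2 (n+1) a_{n+1} at x^n;
-7 y(x) has coefficient -7 a_n at x^n.
Matching x^n: (n+2)(n+1) a_{n+2} + 2 (n+1) a_{n+1} - 7 a_n = 0.
Thus a_{n+2} = [-2 (n+1) a_{n+1} + 7 a_n] / ((n+1)(n+2)).

Check with a_0 = 1, a_1 = -1 (apply the recurrence for n = 0, 1, 2, 3): a_0 = 1, a_1 = -1, a_2 = 9/2, a_3 = -25/6, a_4 = 113/24, a_5 = -401/120.

a_(n+2) = [-2 (n+1) a_(n+1) + 7 a_n] / ((n+1)(n+2)); check: a_0 = 1, a_1 = -1, a_2 = 9/2, a_3 = -25/6, a_4 = 113/24, a_5 = -401/120


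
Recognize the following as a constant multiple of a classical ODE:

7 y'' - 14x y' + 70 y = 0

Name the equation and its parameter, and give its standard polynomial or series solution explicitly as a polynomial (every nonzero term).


All three coefficients share the factor 7; dividing through by 7 gives  y'' - 2x y' + 10 y = 0.
This matches the Hermite equation y'' - 2x y' + 2n y = 0 with 2n = 10, so n = 5; the polynomial solution is H_5(x).
With y = sum_k a_k x^k, matching x^k gives (k+2)(k+1) a_{k+2} = 2(k - n) a_k = 2(k - 5) a_k. The right side vanishes at k = 5, so the series with the parity of 5 terminates at degree 5.
Standard normalization: leading coefficient of H_n is 2^n, so a_5 = 2^5 = 32. Work downward with a_k = (k+1)(k+2) a_{k+2} / (2(k - n)):
  a_3 = (4)(5)(32) / (2(3 - 5)) = 640/(-4) = -160
  a_1 = (2)(3)(-160) / (2(1 - 5)) = -960/(-8) = 120
Hence H_5(x) = 32 x^5 - 160 x^3 + 120 x.

H_5(x); series = 32 x^5 - 160 x^3 + 120 x


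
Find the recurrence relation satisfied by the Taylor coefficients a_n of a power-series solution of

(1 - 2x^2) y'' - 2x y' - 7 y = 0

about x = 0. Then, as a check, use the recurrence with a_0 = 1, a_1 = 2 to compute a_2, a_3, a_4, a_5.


Substitute y = sum_n a_n x^n.
(1 - 2 x^2) y'' contributes (n+2)(n+1) a_{n+2} - 2 n(n-1) a_n at x^n.
-2 x y'(x) contributes -2 n a_n at x^n.
-7 y(x) contributes -7 a_n at x^n.
Matching x^n: (n+2)(n+1) a_{n+2} + (-2 n(n-1) - 2 n - 7) a_n = 0.
Thus a_{n+2} = (2 n(n-1) + 2 n + 7) / ((n+1)(n+2)) * a_n.

Check with a_0 = 1, a_1 = 2 (apply the recurrence for n = 0, 1, 2, 3): a_0 = 1, a_1 = 2, a_2 = 7/2, a_3 = 3, a_4 = 35/8, a_5 = 15/4.

a_(n+2) = (2 n(n-1) + 2 n + 7) / ((n+1)(n+2)) * a_n; check: a_0 = 1, a_1 = 2, a_2 = 7/2, a_3 = 3, a_4 = 35/8, a_5 = 15/4


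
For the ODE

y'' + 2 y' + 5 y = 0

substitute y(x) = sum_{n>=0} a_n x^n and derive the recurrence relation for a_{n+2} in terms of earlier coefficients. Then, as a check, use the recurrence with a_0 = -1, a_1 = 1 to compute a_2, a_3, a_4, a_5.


Substitute y = sum_n a_n x^n.
y''(x) has coefficient (n+2)(n+1) a_{n+2} at x^n;
2 y'(x) has coefficient 2 (n+1) a_{n+1} at x^n;
5 y(x) has coefficient 5 a_n at x^n.
Matching x^n: (n+2)(n+1) a_{n+2} + 2 (n+1) a_{n+1} + 5 a_n = 0.
Thus a_{n+2} = [-2 (n+1) a_{n+1} - 5 a_n] / ((n+1)(n+2)).

Check with a_0 = -1, a_1 = 1 (apply the recurrence for n = 0, 1, 2, 3): a_0 = -1, a_1 = 1, a_2 = 3/2, a_3 = -11/6, a_4 = 7/24, a_5 = 41/120.

a_(n+2) = [-2 (n+1) a_(n+1) - 5 a_n] / ((n+1)(n+2)); check: a_0 = -1, a_1 = 1, a_2 = 3/2, a_3 = -11/6, a_4 = 7/24, a_5 = 41/120


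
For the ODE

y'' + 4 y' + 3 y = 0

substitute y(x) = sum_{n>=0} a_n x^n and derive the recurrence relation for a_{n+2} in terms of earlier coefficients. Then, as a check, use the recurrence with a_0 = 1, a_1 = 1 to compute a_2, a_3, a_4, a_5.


Substitute y = sum_n a_n x^n.
y''(x) has coefficient (n+2)(n+1) a_{n+2} at x^n;
4 y'(x) has coefficient 4 (n+1) a_{n+1} at x^n;
3 y(x) has coefficient 3 a_n at x^n.
Matching x^n: (n+2)(n+1) a_{n+2} + 4 (n+1) a_{n+1} + 3 a_n = 0.
Thus a_{n+2} = [-4 (n+1) a_{n+1} - 3 a_n] / ((n+1)(n+2)).

Check with a_0 = 1, a_1 = 1 (apply the recurrence for n = 0, 1, 2, 3): a_0 = 1, a_1 = 1, a_2 = -7/2, a_3 = 25/6, a_4 = -79/24, a_5 = 241/120.

a_(n+2) = [-4 (n+1) a_(n+1) - 3 a_n] / ((n+1)(n+2)); check: a_0 = 1, a_1 = 1, a_2 = -7/2, a_3 = 25/6, a_4 = -79/24, a_5 = 241/120


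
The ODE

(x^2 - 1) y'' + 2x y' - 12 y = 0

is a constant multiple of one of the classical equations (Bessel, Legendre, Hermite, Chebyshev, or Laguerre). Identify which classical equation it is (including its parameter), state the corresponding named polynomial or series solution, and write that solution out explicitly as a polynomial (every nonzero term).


All three coefficients share the factor -1; dividing through by -1 gives  (1 - x^2) y'' - 2x y' + 12 y = 0.
This matches the Legendre equation (1 - x^2) y'' - 2x y' + n(n+1) y = 0 (note the -2x y' term) with n(n+1) = 12, so n = 3; the polynomial solution is P_3(x).
With y = sum_k a_k x^k, matching x^k gives (k+2)(k+1) a_{k+2} = [k(k+1) - n(n+1)] a_k = (k - 3)(k + 4) a_k. The right side vanishes at k = 3, so the series with the parity of 3 terminates at degree 3.
Standard normalization (P_n(1) = 1): leading coefficient (2n)!/(2^n (n!)^2) = 720/(8*36) = 5/2, so a_3 = 5/2. Work downward with a_k = (k+1)(k+2) a_{k+2} / ((k - 3)(k + 4)):
  a_1 = (2)(3)(5/2) / ((1 - 3)(1 + 4)) = 15/(-10) = -3/2
Hence P_3(x) = 5 x^3/2 - 3 x/2.

P_3(x); series = 5 x^3/2 - 3 x/2


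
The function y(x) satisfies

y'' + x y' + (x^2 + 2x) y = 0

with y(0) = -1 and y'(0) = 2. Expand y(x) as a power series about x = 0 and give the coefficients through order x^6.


Ansatz: y(x) = sum_{n>=0} a_n x^n, so y'(x) = sum_{n>=1} n a_n x^(n-1) and y''(x) = sum_{n>=2} n(n-1) a_n x^(n-2).
Substitute into P(x) y'' + Q(x) y' + R(x) y = 0 with P(x) = 1, Q(x) = x, R(x) = x^2 + 2x, and match powers of x.
Initial conditions: a_0 = -1, a_1 = 2.
Setting the coefficient of each power of x to zero and solving order by order (substituting the coefficients already found):
  x^0: 2 a_2 = 0  ->  a_2 = 0
  x^1: 6 a_3 + a_1 + 2 a_0 = 0  ->  6 a_3 = -a_1 - 2 a_0 = 0  ->  a_3 = 0
  x^2: 12 a_4 + 2 a_2 + 2 a_1 + a_0 = 0  ->  12 a_4 = -2 a_2 - 2 a_1 - a_0 = -3  ->  a_4 = -1/4
  x^3: 20 a_5 + 3 a_3 + 2 a_2 + a_1 = 0  ->  20 a_5 = -3 a_3 - 2 a_2 - a_1 = -2  ->  a_5 = -1/10
  x^4: 30 a_6 + 4 a_4 + 2 a_3 + a_2 = 0  ->  30 a_6 = -4 a_4 - 2 a_3 - a_2 = 1  ->  a_6 = 1/30
Truncated series: y(x) = -1 + 2 x - (1/4) x^4 - (1/10) x^5 + (1/30) x^6 + O(x^7).

a_0 = -1; a_1 = 2; a_2 = 0; a_3 = 0; a_4 = -1/4; a_5 = -1/10; a_6 = 1/30


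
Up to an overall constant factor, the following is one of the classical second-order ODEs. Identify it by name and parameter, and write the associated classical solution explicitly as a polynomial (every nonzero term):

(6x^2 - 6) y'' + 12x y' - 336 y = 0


All three coefficients share the factor -6; dividing through by -6 gives  (1 - x^2) y'' - 2x y' + 56 y = 0.
This matches the Legendre equation (1 - x^2) y'' - 2x y' + n(n+1) y = 0 (note the -2x y' term) with n(n+1) = 56, so n = 7; the polynomial solution is P_7(x).
With y = sum_k a_k x^k, matching x^k gives (k+2)(k+1) a_{k+2} = [k(k+1) - n(n+1)] a_k = (k - 7)(k + 8) a_k. The right side vanishes at k = 7, so the series with the parity of 7 terminates at degree 7.
Standard normalization (P_n(1) = 1): leading coefficient (2n)!/(2^n (n!)^2) = 87178291200/(128*25401600) = 429/16, so a_7 = 429/16. Work downward with a_k = (k+1)(k+2) a_{k+2} / ((k - 7)(k + 8)):
  a_5 = (6)(7)(429/16) / ((5 - 7)(5 + 8)) = (9009/8)/(-26) = -693/16
  a_3 = (4)(5)(-693/16) / ((3 - 7)(3 + 8)) = (-3465/4)/(-44) = 315/16
  a_1 = (2)(3)(315/16) / ((1 - 7)(1 + 8)) = (945/8)/(-54) = -35/16
Hence P_7(x) = 429 x^7/16 - 693 x^5/16 + 315 x^3/16 - 35 x/16.

P_7(x); series = 429 x^7/16 - 693 x^5/16 + 315 x^3/16 - 35 x/16


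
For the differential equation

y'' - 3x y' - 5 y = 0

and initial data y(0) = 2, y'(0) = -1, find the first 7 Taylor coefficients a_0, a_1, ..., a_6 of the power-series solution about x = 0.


Ansatz: y(x) = sum_{n>=0} a_n x^n, so y'(x) = sum_{n>=1} n a_n x^(n-1) and y''(x) = sum_{n>=2} n(n-1) a_n x^(n-2).
Substitute into P(x) y'' + Q(x) y' + R(x) y = 0 with P(x) = 1, Q(x) = -3x, R(x) = -5, and match powers of x.
Initial conditions: a_0 = 2, a_1 = -1.
Setting the coefficient of each power of x to zero and solving order by order (substituting the coefficients already found):
  x^0: 2 a_2 - 5 a_0 = 0  ->  2 a_2 = 5 a_0 = 10  ->  a_2 = 5
  x^1: 6 a_3 - 8 a_1 = 0  ->  6 a_3 = 8 a_1 = -8  ->  a_3 = -4/3
  x^2: 12 a_4 - 11 a_2 = 0  ->  12 a_4 = 11 a_2 = 55  ->  a_4 = 55/12
  x^3: 20 a_5 - 14 a_3 = 0  ->  20 a_5 = 14 a_3 = -56/3  ->  a_5 = -14/15
  x^4: 30 a_6 - 17 a_4 = 0  ->  30 a_6 = 17 a_4 = 935/12  ->  a_6 = 187/72
Truncated series: y(x) = 2 - x + 5 x^2 - (4/3) x^3 + (55/12) x^4 - (14/15) x^5 + (187/72) x^6 + O(x^7).

a_0 = 2; a_1 = -1; a_2 = 5; a_3 = -4/3; a_4 = 55/12; a_5 = -14/15; a_6 = 187/72


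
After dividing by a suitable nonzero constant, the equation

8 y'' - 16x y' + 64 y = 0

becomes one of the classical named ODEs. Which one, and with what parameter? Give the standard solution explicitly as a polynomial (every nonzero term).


All three coefficients share the factor 8; dividing through by 8 gives  y'' - 2x y' + 8 y = 0.
This matches the Hermite equation y'' - 2x y' + 2n y = 0 with 2n = 8, so n = 4; the polynomial solution is H_4(x).
With y = sum_k a_k x^k, matching x^k gives (k+2)(k+1) a_{k+2} = 2(k - n) a_k = 2(k - 4) a_k. The right side vanishes at k = 4, so the series with the parity of 4 terminates at degree 4.
Standard normalization: leading coefficient of H_n is 2^n, so a_4 = 2^4 = 16. Work downward with a_k = (k+1)(k+2) a_{k+2} / (2(k - n)):
  a_2 = (3)(4)(16) / (2(2 - 4)) = 192/(-4) = -48
  a_0 = (1)(2)(-48) / (2(0 - 4)) = -96/(-8) = 12
Hence H_4(x) = 16 x^4 - 48 x^2 + 12.

H_4(x); series = 16 x^4 - 48 x^2 + 12


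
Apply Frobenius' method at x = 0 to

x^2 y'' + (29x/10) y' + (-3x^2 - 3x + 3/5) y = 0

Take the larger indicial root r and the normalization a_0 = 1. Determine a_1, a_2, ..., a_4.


Write in Frobenius form y'' + (p(x)/x) y' + (q(x)/x^2) y = 0:
  p(x) = 29/10,  q(x) = -3x^2 - 3x + 3/5.
Indicial equation: r(r-1) + (29/10) r + (3/5) = 0 -> roots r_1 = -2/5, r_2 = -3/2.
Take r = r_1 = -2/5. Let y(x) = x^r sum_{n>=0} a_n x^n with a_0 = 1.
Substitute y = x^r sum a_n x^n and match x^{r+n}. The recurrence is
  D(n) a_n - 3 a_{n-1} - 3 a_{n-2} = 0,  where D(n) = (r+n)(r+n-1) + (29/10)(r+n) + (3/5).
  a_n = [3 a_{n-1} + 3 a_{n-2}] / D(n).
Since the indicial polynomial factors as (r - r_1)(r - r_2), D(n) = (r_1 + n - r_1)(r_1 + n - r_2) = n(n + 11/10).
Evaluating step by step (a_0 = 1):
  n = 1: D(1) = 1(1 + 11/10) = 21/10; numerator = 3(1) = 3; a_1 = (3)/(21/10) = 10/7
  n = 2: D(2) = 2(2 + 11/10) = 31/5; numerator = 3(10/7) + 3(1) = 51/7; a_2 = (51/7)/(31/5) = 255/217
  n = 3: D(3) = 3(3 + 11/10) = 123/10; numerator = 3(255/217) + 3(10/7) = 1695/217; a_3 = (1695/217)/(123/10) = 5650/8897
  n = 4: D(4) = 4(4 + 11/10) = 102/5; numerator = 3(5650/8897) + 3(255/217) = 48315/8897; a_4 = (48315/8897)/(102/5) = 80525/302498

r = -2/5; a_0 = 1; a_1 = 10/7; a_2 = 255/217; a_3 = 5650/8897; a_4 = 80525/302498


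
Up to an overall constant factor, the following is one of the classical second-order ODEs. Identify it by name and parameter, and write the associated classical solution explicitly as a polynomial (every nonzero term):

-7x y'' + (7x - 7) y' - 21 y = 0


All three coefficients share the factor -7; dividing through by -7 gives  x y'' + (1 - x) y' + 3 y = 0.
This matches the Laguerre equation x y'' + (1 - x) y' + n y = 0 with n = 3; the polynomial solution is L_3(x).
With y = sum_k a_k x^k, matching x^k gives (k+1)k a_{k+1} + (k+1) a_{k+1} - k a_k + n a_k = 0, i.e. (k+1)^2 a_{k+1} = (k - n) a_k = (k - 3) a_k. The right side vanishes at k = 3, so the series terminates at degree 3.
Standard normalization L_n(0) = 1 gives a_0 = 1. Work upward with a_{k+1} = (k - 3) a_k / (k+1)^2:
  a_1 = (0 - 3)(1) / 1^2 = -3/1 = -3
  a_2 = (1 - 3)(-3) / 2^2 = 6/4 = 3/2
  a_3 = (2 - 3)(3/2) / 3^2 = (-3/2)/9 = -1/6
Hence L_3(x) = -x^3/6 + 3 x^2/2 - 3 x + 1.

L_3(x); series = -x^3/6 + 3 x^2/2 - 3 x + 1


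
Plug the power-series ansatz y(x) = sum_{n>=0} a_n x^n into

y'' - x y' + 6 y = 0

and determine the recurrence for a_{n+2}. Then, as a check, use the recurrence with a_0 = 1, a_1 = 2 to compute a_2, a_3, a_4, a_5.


Substitute y = sum_n a_n x^n.
y''(x) has coefficient (n+2)(n+1) a_{n+2} at x^n;
-x y'(x) has coefficient -n a_n at x^n (shift);
6 y(x) has coefficient 6 a_n at x^n.
Matching x^n: (n+2)(n+1) a_{n+2} + (-n + 6) a_n = 0.
Thus a_{n+2} = (n - 6) / ((n+1)(n+2)) * a_n.

Check with a_0 = 1, a_1 = 2 (apply the recurrence for n = 0, 1, 2, 3): a_0 = 1, a_1 = 2, a_2 = -3, a_3 = -5/3, a_4 = 1, a_5 = 1/4.

a_(n+2) = (n - 6) / ((n+1)(n+2)) * a_n; check: a_0 = 1, a_1 = 2, a_2 = -3, a_3 = -5/3, a_4 = 1, a_5 = 1/4


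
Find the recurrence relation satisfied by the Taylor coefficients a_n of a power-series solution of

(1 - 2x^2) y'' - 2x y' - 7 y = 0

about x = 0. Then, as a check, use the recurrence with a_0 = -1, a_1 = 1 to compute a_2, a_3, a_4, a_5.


Substitute y = sum_n a_n x^n.
(1 - 2 x^2) y'' contributes (n+2)(n+1) a_{n+2} - 2 n(n-1) a_n at x^n.
-2 x y'(x) contributes -2 n a_n at x^n.
-7 y(x) contributes -7 a_n at x^n.
Matching x^n: (n+2)(n+1) a_{n+2} + (-2 n(n-1) - 2 n - 7) a_n = 0.
Thus a_{n+2} = (2 n(n-1) + 2 n + 7) / ((n+1)(n+2)) * a_n.

Check with a_0 = -1, a_1 = 1 (apply the recurrence for n = 0, 1, 2, 3): a_0 = -1, a_1 = 1, a_2 = -7/2, a_3 = 3/2, a_4 = -35/8, a_5 = 15/8.

a_(n+2) = (2 n(n-1) + 2 n + 7) / ((n+1)(n+2)) * a_n; check: a_0 = -1, a_1 = 1, a_2 = -7/2, a_3 = 3/2, a_4 = -35/8, a_5 = 15/8


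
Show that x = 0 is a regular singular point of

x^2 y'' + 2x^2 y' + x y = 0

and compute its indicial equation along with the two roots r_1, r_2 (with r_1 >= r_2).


Divide by x^2 to reach normal form y'' + P_1(x) y' + P_2(x) y = 0 with P_1(x) = 2 and P_2(x) = 1/x.
x = 0 is a singular point because the y-coefficient 1/x has a pole at x = 0.
It is a regular singular point because x P_1(x) = p(x) = 2x and x^2 P_2(x) = q(x) = x are polynomials, hence analytic at x = 0.
p(0) = 0,  q(0) = 0.
Indicial equation: r(r-1) + p(0) r + q(0) = 0, i.e. r^2 + (p(0) - 1) r + q(0) = 0, i.e. r^2 - 1 r = 0.
Discriminant: (-1)^2 - 4(0) = 1, so r = (1 ± 1)/2.
Solving: r_1 = 1, r_2 = 0.

indicial: r^2 - 1 r = 0; roots r_1 = 1, r_2 = 0


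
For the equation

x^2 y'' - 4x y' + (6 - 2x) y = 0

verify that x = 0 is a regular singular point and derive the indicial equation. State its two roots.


Divide by x^2 to reach normal form y'' + P_1(x) y' + P_2(x) y = 0 with P_1(x) = -4/x and P_2(x) = -2/x + 6/x^2.
x = 0 is a singular point because the y'-coefficient -4/x has a pole at x = 0 and the y-coefficient -2/x + 6/x^2 has a pole at x = 0.
It is a regular singular point because x P_1(x) = p(x) = -4 and x^2 P_2(x) = q(x) = 6 - 2x are polynomials, hence analytic at x = 0.
p(0) = -4,  q(0) = 6.
Indicial equation: r(r-1) + p(0) r + q(0) = 0, i.e. r^2 + (p(0) - 1) r + q(0) = 0, i.e. r^2 - 5 r + 6 = 0.
Discriminant: (-5)^2 - 4(6) = 1, so r = (5 ± 1)/2.
Solving: r_1 = 3, r_2 = 2.

indicial: r^2 - 5 r + 6 = 0; roots r_1 = 3, r_2 = 2


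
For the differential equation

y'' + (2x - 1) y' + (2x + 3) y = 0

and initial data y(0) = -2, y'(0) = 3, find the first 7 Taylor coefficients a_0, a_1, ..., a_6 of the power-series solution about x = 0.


Ansatz: y(x) = sum_{n>=0} a_n x^n, so y'(x) = sum_{n>=1} n a_n x^(n-1) and y''(x) = sum_{n>=2} n(n-1) a_n x^(n-2).
Substitute into P(x) y'' + Q(x) y' + R(x) y = 0 with P(x) = 1, Q(x) = 2x - 1, R(x) = 2x + 3, and match powers of x.
Initial conditions: a_0 = -2, a_1 = 3.
Setting the coefficient of each power of x to zero and solving order by order (substituting the coefficients already found):
  x^0: 2 a_2 - a_1 + 3 a_0 = 0  ->  2 a_2 = a_1 - 3 a_0 = 9  ->  a_2 = 9/2
  x^1: 6 a_3 - 2 a_2 + 5 a_1 + 2 a_0 = 0  ->  6 a_3 = 2 a_2 - 5 a_1 - 2 a_0 = -2  ->  a_3 = -1/3
  x^2: 12 a_4 - 3 a_3 + 7 a_2 + 2 a_1 = 0  ->  12 a_4 = 3 a_3 - 7 a_2 - 2 a_1 = -77/2  ->  a_4 = -77/24
  x^3: 20 a_5 - 4 a_4 + 9 a_3 + 2 a_2 = 0  ->  20 a_5 = 4 a_4 - 9 a_3 - 2 a_2 = -113/6  ->  a_5 = -113/120
  x^4: 30 a_6 - 5 a_5 + 11 a_4 + 2 a_3 = 0  ->  30 a_6 = 5 a_5 - 11 a_4 - 2 a_3 = 125/4  ->  a_6 = 25/24
Truncated series: y(x) = -2 + 3 x + (9/2) x^2 - (1/3) x^3 - (77/24) x^4 - (113/120) x^5 + (25/24) x^6 + O(x^7).

a_0 = -2; a_1 = 3; a_2 = 9/2; a_3 = -1/3; a_4 = -77/24; a_5 = -113/120; a_6 = 25/24


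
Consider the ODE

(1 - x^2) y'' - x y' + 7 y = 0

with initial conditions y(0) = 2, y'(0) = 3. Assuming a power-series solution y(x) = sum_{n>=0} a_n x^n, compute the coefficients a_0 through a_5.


Ansatz: y(x) = sum_{n>=0} a_n x^n, so y'(x) = sum_{n>=1} n a_n x^(n-1) and y''(x) = sum_{n>=2} n(n-1) a_n x^(n-2).
Substitute into P(x) y'' + Q(x) y' + R(x) y = 0 with P(x) = 1 - x^2, Q(x) = -x, R(x) = 7, and match powers of x.
Initial conditions: a_0 = 2, a_1 = 3.
Setting the coefficient of each power of x to zero and solving order by order (substituting the coefficients already found):
  x^0: 2 a_2 + 7 a_0 = 0  ->  2 a_2 = -7 a_0 = -14  ->  a_2 = -7
  x^1: 6 a_3 + 6 a_1 = 0  ->  6 a_3 = -6 a_1 = -18  ->  a_3 = -3
  x^2: 12 a_4 + 3 a_2 = 0  ->  12 a_4 = -3 a_2 = 21  ->  a_4 = 7/4
  x^3: 20 a_5 - 2 a_3 = 0  ->  20 a_5 = 2 a_3 = -6  ->  a_5 = -3/10
Truncated series: y(x) = 2 + 3 x - 7 x^2 - 3 x^3 + (7/4) x^4 - (3/10) x^5 + O(x^6).

a_0 = 2; a_1 = 3; a_2 = -7; a_3 = -3; a_4 = 7/4; a_5 = -3/10


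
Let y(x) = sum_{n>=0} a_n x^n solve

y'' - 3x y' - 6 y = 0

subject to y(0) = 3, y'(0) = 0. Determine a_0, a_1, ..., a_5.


Ansatz: y(x) = sum_{n>=0} a_n x^n, so y'(x) = sum_{n>=1} n a_n x^(n-1) and y''(x) = sum_{n>=2} n(n-1) a_n x^(n-2).
Substitute into P(x) y'' + Q(x) y' + R(x) y = 0 with P(x) = 1, Q(x) = -3x, R(x) = -6, and match powers of x.
Initial conditions: a_0 = 3, a_1 = 0.
Setting the coefficient of each power of x to zero and solving order by order (substituting the coefficients already found):
  x^0: 2 a_2 - 6 a_0 = 0  ->  2 a_2 = 6 a_0 = 18  ->  a_2 = 9
  x^1: 6 a_3 - 9 a_1 = 0  ->  6 a_3 = 9 a_1 = 0  ->  a_3 = 0
  x^2: 12 a_4 - 12 a_2 = 0  ->  12 a_4 = 12 a_2 = 108  ->  a_4 = 9
  x^3: 20 a_5 - 15 a_3 = 0  ->  20 a_5 = 15 a_3 = 0  ->  a_5 = 0
Truncated series: y(x) = 3 + 9 x^2 + 9 x^4 + O(x^6).

a_0 = 3; a_1 = 0; a_2 = 9; a_3 = 0; a_4 = 9; a_5 = 0


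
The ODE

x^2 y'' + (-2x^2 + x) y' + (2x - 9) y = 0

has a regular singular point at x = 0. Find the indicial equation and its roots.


Divide by x^2 to reach normal form y'' + P_1(x) y' + P_2(x) y = 0 with P_1(x) = -2 + 1/x and P_2(x) = 2/x - 9/x^2.
x = 0 is a singular point because the y'-coefficient -2 + 1/x has a pole at x = 0 and the y-coefficient 2/x - 9/x^2 has a pole at x = 0.
It is a regular singular point because x P_1(x) = p(x) = 1 - 2x and x^2 P_2(x) = q(x) = 2x - 9 are polynomials, hence analytic at x = 0.
p(0) = 1,  q(0) = -9.
Indicial equation: r(r-1) + p(0) r + q(0) = 0, i.e. r^2 + (p(0) - 1) r + q(0) = 0, i.e. r^2 - 9 = 0.
Discriminant: (0)^2 - 4(-9) = 36, so r = (0 ± 6)/2.
Solving: r_1 = 3, r_2 = -3.

indicial: r^2 - 9 = 0; roots r_1 = 3, r_2 = -3


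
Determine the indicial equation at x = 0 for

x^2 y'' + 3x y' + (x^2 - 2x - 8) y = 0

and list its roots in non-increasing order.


Divide by x^2 to reach normal form y'' + P_1(x) y' + P_2(x) y = 0 with P_1(x) = 3/x and P_2(x) = 1 - 2/x - 8/x^2.
x = 0 is a singular point because the y'-coefficient 3/x has a pole at x = 0 and the y-coefficient 1 - 2/x - 8/x^2 has a pole at x = 0.
It is a regular singular point because x P_1(x) = p(x) = 3 and x^2 P_2(x) = q(x) = x^2 - 2x - 8 are polynomials, hence analytic at x = 0.
p(0) = 3,  q(0) = -8.
Indicial equation: r(r-1) + p(0) r + q(0) = 0, i.e. r^2 + (p(0) - 1) r + q(0) = 0, i.e. r^2 + 2 r - 8 = 0.
Discriminant: (2)^2 - 4(-8) = 36, so r = (-2 ± 6)/2.
Solving: r_1 = 2, r_2 = -4.

indicial: r^2 + 2 r - 8 = 0; roots r_1 = 2, r_2 = -4


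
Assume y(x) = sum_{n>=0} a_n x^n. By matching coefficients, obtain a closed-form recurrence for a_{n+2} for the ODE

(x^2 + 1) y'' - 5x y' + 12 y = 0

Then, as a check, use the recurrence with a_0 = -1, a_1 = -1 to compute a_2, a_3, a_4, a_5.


Substitute y = sum_n a_n x^n.
(1 + 1 x^2) y'' contributes (n+2)(n+1) a_{n+2} + n(n-1) a_n at x^n.
-5 x y'(x) contributes -5 n a_n at x^n.
12 y(x) contributes 12 a_n at x^n.
Matching x^n: (n+2)(n+1) a_{n+2} + (n(n-1) - 5 n + 12) a_n = 0.
Thus a_{n+2} = (-n(n-1) + 5 n - 12) / ((n+1)(n+2)) * a_n.

Check with a_0 = -1, a_1 = -1 (apply the recurrence for n = 0, 1, 2, 3): a_0 = -1, a_1 = -1, a_2 = 6, a_3 = 7/6, a_4 = -2, a_5 = -7/40.

a_(n+2) = (-n(n-1) + 5 n - 12) / ((n+1)(n+2)) * a_n; check: a_0 = -1, a_1 = -1, a_2 = 6, a_3 = 7/6, a_4 = -2, a_5 = -7/40


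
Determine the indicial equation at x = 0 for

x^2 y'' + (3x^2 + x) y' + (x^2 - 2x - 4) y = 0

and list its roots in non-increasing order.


Divide by x^2 to reach normal form y'' + P_1(x) y' + P_2(x) y = 0 with P_1(x) = 3 + 1/x and P_2(x) = 1 - 2/x - 4/x^2.
x = 0 is a singular point because the y'-coefficient 3 + 1/x has a pole at x = 0 and the y-coefficient 1 - 2/x - 4/x^2 has a pole at x = 0.
It is a regular singular point because x P_1(x) = p(x) = 3x + 1 and x^2 P_2(x) = q(x) = x^2 - 2x - 4 are polynomials, hence analytic at x = 0.
p(0) = 1,  q(0) = -4.
Indicial equation: r(r-1) + p(0) r + q(0) = 0, i.e. r^2 + (p(0) - 1) r + q(0) = 0, i.e. r^2 - 4 = 0.
Discriminant: (0)^2 - 4(-4) = 16, so r = (0 ± 4)/2.
Solving: r_1 = 2, r_2 = -2.

indicial: r^2 - 4 = 0; roots r_1 = 2, r_2 = -2


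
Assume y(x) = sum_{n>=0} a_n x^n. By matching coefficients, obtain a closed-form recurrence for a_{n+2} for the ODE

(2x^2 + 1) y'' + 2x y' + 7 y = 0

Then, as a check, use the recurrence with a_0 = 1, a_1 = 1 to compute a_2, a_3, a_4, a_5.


Substitute y = sum_n a_n x^n.
(1 + 2 x^2) y'' contributes (n+2)(n+1) a_{n+2} + 2 n(n-1) a_n at x^n.
2 x y'(x) contributes 2 n a_n at x^n.
7 y(x) contributes 7 a_n at x^n.
Matching x^n: (n+2)(n+1) a_{n+2} + (2 n(n-1) + 2 n + 7) a_n = 0.
Thus a_{n+2} = (-2 n(n-1) - 2 n - 7) / ((n+1)(n+2)) * a_n.

Check with a_0 = 1, a_1 = 1 (apply the recurrence for n = 0, 1, 2, 3): a_0 = 1, a_1 = 1, a_2 = -7/2, a_3 = -3/2, a_4 = 35/8, a_5 = 15/8.

a_(n+2) = (-2 n(n-1) - 2 n - 7) / ((n+1)(n+2)) * a_n; check: a_0 = 1, a_1 = 1, a_2 = -7/2, a_3 = -3/2, a_4 = 35/8, a_5 = 15/8


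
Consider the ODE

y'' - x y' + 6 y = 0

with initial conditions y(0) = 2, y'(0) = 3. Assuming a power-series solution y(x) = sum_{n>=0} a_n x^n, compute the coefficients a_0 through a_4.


Ansatz: y(x) = sum_{n>=0} a_n x^n, so y'(x) = sum_{n>=1} n a_n x^(n-1) and y''(x) = sum_{n>=2} n(n-1) a_n x^(n-2).
Substitute into P(x) y'' + Q(x) y' + R(x) y = 0 with P(x) = 1, Q(x) = -x, R(x) = 6, and match powers of x.
Initial conditions: a_0 = 2, a_1 = 3.
Setting the coefficient of each power of x to zero and solving order by order (substituting the coefficients already found):
  x^0: 2 a_2 + 6 a_0 = 0  ->  2 a_2 = -6 a_0 = -12  ->  a_2 = -6
  x^1: 6 a_3 + 5 a_1 = 0  ->  6 a_3 = -5 a_1 = -15  ->  a_3 = -5/2
  x^2: 12 a_4 + 4 a_2 = 0  ->  12 a_4 = -4 a_2 = 24  ->  a_4 = 2
Truncated series: y(x) = 2 + 3 x - 6 x^2 - (5/2) x^3 + 2 x^4 + O(x^5).

a_0 = 2; a_1 = 3; a_2 = -6; a_3 = -5/2; a_4 = 2


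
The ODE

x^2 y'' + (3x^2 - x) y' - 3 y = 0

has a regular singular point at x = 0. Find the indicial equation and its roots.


Divide by x^2 to reach normal form y'' + P_1(x) y' + P_2(x) y = 0 with P_1(x) = 3 - 1/x and P_2(x) = -3/x^2.
x = 0 is a singular point because the y'-coefficient 3 - 1/x has a pole at x = 0 and the y-coefficient -3/x^2 has a pole at x = 0.
It is a regular singular point because x P_1(x) = p(x) = 3x - 1 and x^2 P_2(x) = q(x) = -3 are polynomials, hence analytic at x = 0.
p(0) = -1,  q(0) = -3.
Indicial equation: r(r-1) + p(0) r + q(0) = 0, i.e. r^2 + (p(0) - 1) r + q(0) = 0, i.e. r^2 - 2 r - 3 = 0.
Discriminant: (-2)^2 - 4(-3) = 16, so r = (2 ± 4)/2.
Solving: r_1 = 3, r_2 = -1.

indicial: r^2 - 2 r - 3 = 0; roots r_1 = 3, r_2 = -1


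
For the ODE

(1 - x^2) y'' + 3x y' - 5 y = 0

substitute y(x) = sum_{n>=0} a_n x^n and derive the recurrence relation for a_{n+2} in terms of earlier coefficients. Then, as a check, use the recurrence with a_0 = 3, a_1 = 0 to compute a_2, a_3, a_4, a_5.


Substitute y = sum_n a_n x^n.
(1 - 1 x^2) y'' contributes (n+2)(n+1) a_{n+2} - n(n-1) a_n at x^n.
3 x y'(x) contributes 3 n a_n at x^n.
-5 y(x) contributes -5 a_n at x^n.
Matching x^n: (n+2)(n+1) a_{n+2} + (-n(n-1) + 3 n - 5) a_n = 0.
Thus a_{n+2} = (n(n-1) - 3 n + 5) / ((n+1)(n+2)) * a_n.

Check with a_0 = 3, a_1 = 0 (apply the recurrence for n = 0, 1, 2, 3): a_0 = 3, a_1 = 0, a_2 = 15/2, a_3 = 0, a_4 = 5/8, a_5 = 0.

a_(n+2) = (n(n-1) - 3 n + 5) / ((n+1)(n+2)) * a_n; check: a_0 = 3, a_1 = 0, a_2 = 15/2, a_3 = 0, a_4 = 5/8, a_5 = 0


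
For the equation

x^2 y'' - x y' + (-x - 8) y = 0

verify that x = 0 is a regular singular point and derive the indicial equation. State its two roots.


Divide by x^2 to reach normal form y'' + P_1(x) y' + P_2(x) y = 0 with P_1(x) = -1/x and P_2(x) = -1/x - 8/x^2.
x = 0 is a singular point because the y'-coefficient -1/x has a pole at x = 0 and the y-coefficient -1/x - 8/x^2 has a pole at x = 0.
It is a regular singular point because x P_1(x) = p(x) = -1 and x^2 P_2(x) = q(x) = -x - 8 are polynomials, hence analytic at x = 0.
p(0) = -1,  q(0) = -8.
Indicial equation: r(r-1) + p(0) r + q(0) = 0, i.e. r^2 + (p(0) - 1) r + q(0) = 0, i.e. r^2 - 2 r - 8 = 0.
Discriminant: (-2)^2 - 4(-8) = 36, so r = (2 ± 6)/2.
Solving: r_1 = 4, r_2 = -2.

indicial: r^2 - 2 r - 8 = 0; roots r_1 = 4, r_2 = -2


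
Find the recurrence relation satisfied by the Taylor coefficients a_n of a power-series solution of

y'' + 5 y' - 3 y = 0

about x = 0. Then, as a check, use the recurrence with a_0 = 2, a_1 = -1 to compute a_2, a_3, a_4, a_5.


Substitute y = sum_n a_n x^n.
y''(x) has coefficient (n+2)(n+1) a_{n+2} at x^n;
5 y'(x) has coefficient 5 (n+1) a_{n+1} at x^n;
-3 y(x) has coefficient -3 a_n at x^n.
Matching x^n: (n+2)(n+1) a_{n+2} + 5 (n+1) a_{n+1} - 3 a_n = 0.
Thus a_{n+2} = [-5 (n+1) a_{n+1} + 3 a_n] / ((n+1)(n+2)).

Check with a_0 = 2, a_1 = -1 (apply the recurrence for n = 0, 1, 2, 3): a_0 = 2, a_1 = -1, a_2 = 11/2, a_3 = -29/3, a_4 = 323/24, a_5 = -1789/120.

a_(n+2) = [-5 (n+1) a_(n+1) + 3 a_n] / ((n+1)(n+2)); check: a_0 = 2, a_1 = -1, a_2 = 11/2, a_3 = -29/3, a_4 = 323/24, a_5 = -1789/120


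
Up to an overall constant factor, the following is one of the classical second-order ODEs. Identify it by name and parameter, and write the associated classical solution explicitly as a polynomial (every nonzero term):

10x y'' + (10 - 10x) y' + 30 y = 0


All three coefficients share the factor 10; dividing through by 10 gives  x y'' + (1 - x) y' + 3 y = 0.
This matches the Laguerre equation x y'' + (1 - x) y' + n y = 0 with n = 3; the polynomial solution is L_3(x).
With y = sum_k a_k x^k, matching x^k gives (k+1)k a_{k+1} + (k+1) a_{k+1} - k a_k + n a_k = 0, i.e. (k+1)^2 a_{k+1} = (k - n) a_k = (k - 3) a_k. The right side vanishes at k = 3, so the series terminates at degree 3.
Standard normalization L_n(0) = 1 gives a_0 = 1. Work upward with a_{k+1} = (k - 3) a_k / (k+1)^2:
  a_1 = (0 - 3)(1) / 1^2 = -3/1 = -3
  a_2 = (1 - 3)(-3) / 2^2 = 6/4 = 3/2
  a_3 = (2 - 3)(3/2) / 3^2 = (-3/2)/9 = -1/6
Hence L_3(x) = -x^3/6 + 3 x^2/2 - 3 x + 1.

L_3(x); series = -x^3/6 + 3 x^2/2 - 3 x + 1


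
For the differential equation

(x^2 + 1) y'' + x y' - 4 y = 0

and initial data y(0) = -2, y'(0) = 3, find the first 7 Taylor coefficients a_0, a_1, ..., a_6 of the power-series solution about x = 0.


Ansatz: y(x) = sum_{n>=0} a_n x^n, so y'(x) = sum_{n>=1} n a_n x^(n-1) and y''(x) = sum_{n>=2} n(n-1) a_n x^(n-2).
Substitute into P(x) y'' + Q(x) y' + R(x) y = 0 with P(x) = x^2 + 1, Q(x) = x, R(x) = -4, and match powers of x.
Initial conditions: a_0 = -2, a_1 = 3.
Setting the coefficient of each power of x to zero and solving order by order (substituting the coefficients already found):
  x^0: 2 a_2 - 4 a_0 = 0  ->  2 a_2 = 4 a_0 = -8  ->  a_2 = -4
  x^1: 6 a_3 - 3 a_1 = 0  ->  6 a_3 = 3 a_1 = 9  ->  a_3 = 3/2
  x^2: 12 a_4 = 0  ->  a_4 = 0
  x^3: 20 a_5 + 5 a_3 = 0  ->  20 a_5 = -5 a_3 = -15/2  ->  a_5 = -3/8
  x^4: 30 a_6 + 12 a_4 = 0  ->  30 a_6 = -12 a_4 = 0  ->  a_6 = 0
Truncated series: y(x) = -2 + 3 x - 4 x^2 + (3/2) x^3 - (3/8) x^5 + O(x^7).

a_0 = -2; a_1 = 3; a_2 = -4; a_3 = 3/2; a_4 = 0; a_5 = -3/8; a_6 = 0


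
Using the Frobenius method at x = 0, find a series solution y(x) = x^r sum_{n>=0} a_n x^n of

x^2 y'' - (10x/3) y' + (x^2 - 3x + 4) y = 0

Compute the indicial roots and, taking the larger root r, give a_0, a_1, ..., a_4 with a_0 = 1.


Write in Frobenius form y'' + (p(x)/x) y' + (q(x)/x^2) y = 0:
  p(x) = -10/3,  q(x) = x^2 - 3x + 4.
Indicial equation: r(r-1) + (-10/3) r + (4) = 0 -> roots r_1 = 3, r_2 = 4/3.
Take r = r_1 = 3. Let y(x) = x^r sum_{n>=0} a_n x^n with a_0 = 1.
Substitute y = x^r sum a_n x^n and match x^{r+n}. The recurrence is
  D(n) a_n - 3 a_{n-1} + 1 a_{n-2} = 0,  where D(n) = (r+n)(r+n-1) + (-10/3)(r+n) + (4).
  a_n = [3 a_{n-1} - 1 a_{n-2}] / D(n).
Since the indicial polynomial factors as (r - r_1)(r - r_2), D(n) = (r_1 + n - r_1)(r_1 + n - r_2) = n(n + 5/3).
Evaluating step by step (a_0 = 1):
  n = 1: D(1) = 1(1 + 5/3) = 8/3; numerator = 3(1) = 3; a_1 = (3)/(8/3) = 9/8
  n = 2: D(2) = 2(2 + 5/3) = 22/3; numerator = 3(9/8) - 1(1) = 19/8; a_2 = (19/8)/(22/3) = 57/176
  n = 3: D(3) = 3(3 + 5/3) = 14; numerator = 3(57/176) - 1(9/8) = -27/176; a_3 = (-27/176)/(14) = -27/2464
  n = 4: D(4) = 4(4 + 5/3) = 68/3; numerator = 3(-27/2464) - 1(57/176) = -879/2464; a_4 = (-879/2464)/(68/3) = -2637/167552

r = 3; a_0 = 1; a_1 = 9/8; a_2 = 57/176; a_3 = -27/2464; a_4 = -2637/167552


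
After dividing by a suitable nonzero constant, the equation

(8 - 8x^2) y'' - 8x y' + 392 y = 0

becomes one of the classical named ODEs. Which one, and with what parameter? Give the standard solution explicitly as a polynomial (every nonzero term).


All three coefficients share the factor 8; dividing through by 8 gives  (1 - x^2) y'' - x y' + 49 y = 0.
This matches the Chebyshev equation (1 - x^2) y'' - x y' + n^2 y = 0 (note the -x y' term, not -2x y') with n^2 = 49, so n = 7; the polynomial solution is T_7(x).
With y = sum_k a_k x^k, matching x^k gives (k+2)(k+1) a_{k+2} = (k^2 - n^2) a_k = (k - 7)(k + 7) a_k. The right side vanishes at k = 7, so the series with the parity of 7 terminates at degree 7.
Standard normalization: leading coefficient of T_n is 2^(n-1), so a_7 = 2^6 = 64. Work downward with a_k = (k+1)(k+2) a_{k+2} / ((k - 7)(k + 7)):
  a_5 = (6)(7)(64) / ((5 - 7)(5 + 7)) = 2688/(-24) = -112
  a_3 = (4)(5)(-112) / ((3 - 7)(3 + 7)) = -2240/(-40) = 56
  a_1 = (2)(3)(56) / ((1 - 7)(1 + 7)) = 336/(-48) = -7
Hence T_7(x) = 64 x^7 - 112 x^5 + 56 x^3 - 7 x.

T_7(x); series = 64 x^7 - 112 x^5 + 56 x^3 - 7 x


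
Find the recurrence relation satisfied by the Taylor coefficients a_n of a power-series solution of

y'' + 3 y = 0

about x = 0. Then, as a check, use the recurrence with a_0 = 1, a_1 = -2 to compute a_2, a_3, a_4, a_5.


Substitute y = sum_n a_n x^n into y'' + (const) y = 0.
y''(x) = sum_{n>=0} (n+2)(n+1) a_{n+2} x^n.
The ODE becomes sum_n [(n+2)(n+1) a_{n+2} + 3 a_n] x^n = 0.
Setting each coefficient to zero gives the recurrence:
  (n+2)(n+1) a_{n+2} + 3 a_n = 0,
  a_{n+2} = -3 / ((n+1)(n+2)) a_n.

Check with a_0 = 1, a_1 = -2 (apply the recurrence for n = 0, 1, 2, 3): a_0 = 1, a_1 = -2, a_2 = -3/2, a_3 = 1, a_4 = 3/8, a_5 = -3/20.

a_{n+2} = -3/((n+1)(n+2)) * a_n; check: a_0 = 1, a_1 = -2, a_2 = -3/2, a_3 = 1, a_4 = 3/8, a_5 = -3/20


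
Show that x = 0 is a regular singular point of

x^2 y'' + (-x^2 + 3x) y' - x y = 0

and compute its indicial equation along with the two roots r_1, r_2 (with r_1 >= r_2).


Divide by x^2 to reach normal form y'' + P_1(x) y' + P_2(x) y = 0 with P_1(x) = -1 + 3/x and P_2(x) = -1/x.
x = 0 is a singular point because the y'-coefficient -1 + 3/x has a pole at x = 0 and the y-coefficient -1/x has a pole at x = 0.
It is a regular singular point because x P_1(x) = p(x) = 3 - x and x^2 P_2(x) = q(x) = -x are polynomials, hence analytic at x = 0.
p(0) = 3,  q(0) = 0.
Indicial equation: r(r-1) + p(0) r + q(0) = 0, i.e. r^2 + (p(0) - 1) r + q(0) = 0, i.e. r^2 + 2 r = 0.
Discriminant: (2)^2 - 4(0) = 4, so r = (-2 ± 2)/2.
Solving: r_1 = 0, r_2 = -2.

indicial: r^2 + 2 r = 0; roots r_1 = 0, r_2 = -2


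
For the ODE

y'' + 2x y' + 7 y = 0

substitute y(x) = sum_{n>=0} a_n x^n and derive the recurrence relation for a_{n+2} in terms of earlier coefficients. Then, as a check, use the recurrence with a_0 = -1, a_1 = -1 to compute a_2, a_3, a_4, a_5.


Substitute y = sum_n a_n x^n.
y''(x) has coefficient (n+2)(n+1) a_{n+2} at x^n;
2 x y'(x) has coefficient 2 n a_n at x^n (shift);
7 y(x) has coefficient 7 a_n at x^n.
Matching x^n: (n+2)(n+1) a_{n+2} + (2n + 7) a_n = 0.
Thus a_{n+2} = (-2n - 7) / ((n+1)(n+2)) * a_n.

Check with a_0 = -1, a_1 = -1 (apply the recurrence for n = 0, 1, 2, 3): a_0 = -1, a_1 = -1, a_2 = 7/2, a_3 = 3/2, a_4 = -77/24, a_5 = -39/40.

a_(n+2) = (-2n - 7) / ((n+1)(n+2)) * a_n; check: a_0 = -1, a_1 = -1, a_2 = 7/2, a_3 = 3/2, a_4 = -77/24, a_5 = -39/40


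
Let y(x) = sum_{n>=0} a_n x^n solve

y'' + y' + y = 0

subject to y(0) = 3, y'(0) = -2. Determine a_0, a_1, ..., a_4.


Ansatz: y(x) = sum_{n>=0} a_n x^n, so y'(x) = sum_{n>=1} n a_n x^(n-1) and y''(x) = sum_{n>=2} n(n-1) a_n x^(n-2).
Substitute into P(x) y'' + Q(x) y' + R(x) y = 0 with P(x) = 1, Q(x) = 1, R(x) = 1, and match powers of x.
Initial conditions: a_0 = 3, a_1 = -2.
Setting the coefficient of each power of x to zero and solving order by order (substituting the coefficients already found):
  x^0: 2 a_2 + a_1 + a_0 = 0  ->  2 a_2 = -a_1 - a_0 = -1  ->  a_2 = -1/2
  x^1: 6 a_3 + 2 a_2 + a_1 = 0  ->  6 a_3 = -2 a_2 - a_1 = 3  ->  a_3 = 1/2
  x^2: 12 a_4 + 3 a_3 + a_2 = 0  ->  12 a_4 = -3 a_3 - a_2 = -1  ->  a_4 = -1/12
Truncated series: y(x) = 3 - 2 x - (1/2) x^2 + (1/2) x^3 - (1/12) x^4 + O(x^5).

a_0 = 3; a_1 = -2; a_2 = -1/2; a_3 = 1/2; a_4 = -1/12


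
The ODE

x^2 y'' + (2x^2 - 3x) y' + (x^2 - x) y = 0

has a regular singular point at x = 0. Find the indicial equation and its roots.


Divide by x^2 to reach normal form y'' + P_1(x) y' + P_2(x) y = 0 with P_1(x) = 2 - 3/x and P_2(x) = 1 - 1/x.
x = 0 is a singular point because the y'-coefficient 2 - 3/x has a pole at x = 0 and the y-coefficient 1 - 1/x has a pole at x = 0.
It is a regular singular point because x P_1(x) = p(x) = 2x - 3 and x^2 P_2(x) = q(x) = x^2 - x are polynomials, hence analytic at x = 0.
p(0) = -3,  q(0) = 0.
Indicial equation: r(r-1) + p(0) r + q(0) = 0, i.e. r^2 + (p(0) - 1) r + q(0) = 0, i.e. r^2 - 4 r = 0.
Discriminant: (-4)^2 - 4(0) = 16, so r = (4 ± 4)/2.
Solving: r_1 = 4, r_2 = 0.

indicial: r^2 - 4 r = 0; roots r_1 = 4, r_2 = 0
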